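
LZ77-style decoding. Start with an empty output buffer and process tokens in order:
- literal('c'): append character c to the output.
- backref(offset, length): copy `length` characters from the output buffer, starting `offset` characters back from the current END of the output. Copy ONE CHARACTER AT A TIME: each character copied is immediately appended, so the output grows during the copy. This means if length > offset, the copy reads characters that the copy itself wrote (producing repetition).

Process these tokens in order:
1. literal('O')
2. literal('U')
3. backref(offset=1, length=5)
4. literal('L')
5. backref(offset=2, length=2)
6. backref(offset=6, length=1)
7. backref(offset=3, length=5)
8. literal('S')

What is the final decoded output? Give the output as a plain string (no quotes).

Answer: OUUUUUULULUULUULS

Derivation:
Token 1: literal('O'). Output: "O"
Token 2: literal('U'). Output: "OU"
Token 3: backref(off=1, len=5) (overlapping!). Copied 'UUUUU' from pos 1. Output: "OUUUUUU"
Token 4: literal('L'). Output: "OUUUUUUL"
Token 5: backref(off=2, len=2). Copied 'UL' from pos 6. Output: "OUUUUUULUL"
Token 6: backref(off=6, len=1). Copied 'U' from pos 4. Output: "OUUUUUULULU"
Token 7: backref(off=3, len=5) (overlapping!). Copied 'ULUUL' from pos 8. Output: "OUUUUUULULUULUUL"
Token 8: literal('S'). Output: "OUUUUUULULUULUULS"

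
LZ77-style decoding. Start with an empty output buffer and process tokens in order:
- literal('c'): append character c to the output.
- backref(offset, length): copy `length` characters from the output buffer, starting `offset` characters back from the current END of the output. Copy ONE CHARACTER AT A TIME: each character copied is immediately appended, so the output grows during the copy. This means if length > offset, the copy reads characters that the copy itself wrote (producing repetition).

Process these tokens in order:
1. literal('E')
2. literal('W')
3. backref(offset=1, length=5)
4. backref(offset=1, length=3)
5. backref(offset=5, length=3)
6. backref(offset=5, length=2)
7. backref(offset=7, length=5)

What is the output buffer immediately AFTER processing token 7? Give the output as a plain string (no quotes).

Answer: EWWWWWWWWWWWWWWWWWWW

Derivation:
Token 1: literal('E'). Output: "E"
Token 2: literal('W'). Output: "EW"
Token 3: backref(off=1, len=5) (overlapping!). Copied 'WWWWW' from pos 1. Output: "EWWWWWW"
Token 4: backref(off=1, len=3) (overlapping!). Copied 'WWW' from pos 6. Output: "EWWWWWWWWW"
Token 5: backref(off=5, len=3). Copied 'WWW' from pos 5. Output: "EWWWWWWWWWWWW"
Token 6: backref(off=5, len=2). Copied 'WW' from pos 8. Output: "EWWWWWWWWWWWWWW"
Token 7: backref(off=7, len=5). Copied 'WWWWW' from pos 8. Output: "EWWWWWWWWWWWWWWWWWWW"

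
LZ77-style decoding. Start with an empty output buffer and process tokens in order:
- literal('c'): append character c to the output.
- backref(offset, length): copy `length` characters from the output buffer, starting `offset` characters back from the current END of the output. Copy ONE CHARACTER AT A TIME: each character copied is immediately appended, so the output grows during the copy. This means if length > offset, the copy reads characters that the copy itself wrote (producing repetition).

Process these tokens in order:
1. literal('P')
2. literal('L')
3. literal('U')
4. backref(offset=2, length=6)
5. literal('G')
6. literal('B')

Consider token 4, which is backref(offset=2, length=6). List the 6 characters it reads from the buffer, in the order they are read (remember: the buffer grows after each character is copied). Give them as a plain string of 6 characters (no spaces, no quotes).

Token 1: literal('P'). Output: "P"
Token 2: literal('L'). Output: "PL"
Token 3: literal('U'). Output: "PLU"
Token 4: backref(off=2, len=6). Buffer before: "PLU" (len 3)
  byte 1: read out[1]='L', append. Buffer now: "PLUL"
  byte 2: read out[2]='U', append. Buffer now: "PLULU"
  byte 3: read out[3]='L', append. Buffer now: "PLULUL"
  byte 4: read out[4]='U', append. Buffer now: "PLULULU"
  byte 5: read out[5]='L', append. Buffer now: "PLULULUL"
  byte 6: read out[6]='U', append. Buffer now: "PLULULULU"

Answer: LULULU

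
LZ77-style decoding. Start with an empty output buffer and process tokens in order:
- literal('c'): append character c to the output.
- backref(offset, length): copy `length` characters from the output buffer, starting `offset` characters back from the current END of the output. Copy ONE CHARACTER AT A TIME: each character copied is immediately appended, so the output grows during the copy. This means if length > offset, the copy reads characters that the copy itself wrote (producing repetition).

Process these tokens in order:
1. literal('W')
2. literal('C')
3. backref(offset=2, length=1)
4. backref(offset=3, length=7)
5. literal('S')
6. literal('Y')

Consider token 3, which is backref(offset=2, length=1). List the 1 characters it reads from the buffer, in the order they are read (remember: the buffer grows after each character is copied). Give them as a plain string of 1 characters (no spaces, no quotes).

Answer: W

Derivation:
Token 1: literal('W'). Output: "W"
Token 2: literal('C'). Output: "WC"
Token 3: backref(off=2, len=1). Buffer before: "WC" (len 2)
  byte 1: read out[0]='W', append. Buffer now: "WCW"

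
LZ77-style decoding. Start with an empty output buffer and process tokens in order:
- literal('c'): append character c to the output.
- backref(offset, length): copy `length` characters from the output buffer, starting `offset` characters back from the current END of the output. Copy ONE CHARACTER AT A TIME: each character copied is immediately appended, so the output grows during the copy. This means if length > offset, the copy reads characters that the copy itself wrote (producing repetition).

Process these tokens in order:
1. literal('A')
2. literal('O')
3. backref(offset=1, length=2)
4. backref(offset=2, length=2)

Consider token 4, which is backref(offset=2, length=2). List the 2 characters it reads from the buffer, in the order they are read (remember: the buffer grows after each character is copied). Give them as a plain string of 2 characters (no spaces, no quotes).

Token 1: literal('A'). Output: "A"
Token 2: literal('O'). Output: "AO"
Token 3: backref(off=1, len=2) (overlapping!). Copied 'OO' from pos 1. Output: "AOOO"
Token 4: backref(off=2, len=2). Buffer before: "AOOO" (len 4)
  byte 1: read out[2]='O', append. Buffer now: "AOOOO"
  byte 2: read out[3]='O', append. Buffer now: "AOOOOO"

Answer: OO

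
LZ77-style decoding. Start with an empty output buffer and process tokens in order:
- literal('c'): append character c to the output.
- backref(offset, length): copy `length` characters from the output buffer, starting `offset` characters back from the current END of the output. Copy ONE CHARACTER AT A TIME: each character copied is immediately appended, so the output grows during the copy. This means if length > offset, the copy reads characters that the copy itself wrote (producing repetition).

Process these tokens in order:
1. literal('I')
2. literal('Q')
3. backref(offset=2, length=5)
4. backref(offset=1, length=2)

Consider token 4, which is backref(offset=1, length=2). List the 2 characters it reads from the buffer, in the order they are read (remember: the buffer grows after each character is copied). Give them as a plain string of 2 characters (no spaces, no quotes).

Answer: II

Derivation:
Token 1: literal('I'). Output: "I"
Token 2: literal('Q'). Output: "IQ"
Token 3: backref(off=2, len=5) (overlapping!). Copied 'IQIQI' from pos 0. Output: "IQIQIQI"
Token 4: backref(off=1, len=2). Buffer before: "IQIQIQI" (len 7)
  byte 1: read out[6]='I', append. Buffer now: "IQIQIQII"
  byte 2: read out[7]='I', append. Buffer now: "IQIQIQIII"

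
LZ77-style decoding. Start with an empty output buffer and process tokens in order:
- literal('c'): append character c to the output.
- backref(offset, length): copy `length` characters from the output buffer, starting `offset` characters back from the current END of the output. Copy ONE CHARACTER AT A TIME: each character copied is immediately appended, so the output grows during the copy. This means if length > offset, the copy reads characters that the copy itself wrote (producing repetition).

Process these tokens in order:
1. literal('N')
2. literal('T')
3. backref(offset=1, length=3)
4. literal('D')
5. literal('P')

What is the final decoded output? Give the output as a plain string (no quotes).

Answer: NTTTTDP

Derivation:
Token 1: literal('N'). Output: "N"
Token 2: literal('T'). Output: "NT"
Token 3: backref(off=1, len=3) (overlapping!). Copied 'TTT' from pos 1. Output: "NTTTT"
Token 4: literal('D'). Output: "NTTTTD"
Token 5: literal('P'). Output: "NTTTTDP"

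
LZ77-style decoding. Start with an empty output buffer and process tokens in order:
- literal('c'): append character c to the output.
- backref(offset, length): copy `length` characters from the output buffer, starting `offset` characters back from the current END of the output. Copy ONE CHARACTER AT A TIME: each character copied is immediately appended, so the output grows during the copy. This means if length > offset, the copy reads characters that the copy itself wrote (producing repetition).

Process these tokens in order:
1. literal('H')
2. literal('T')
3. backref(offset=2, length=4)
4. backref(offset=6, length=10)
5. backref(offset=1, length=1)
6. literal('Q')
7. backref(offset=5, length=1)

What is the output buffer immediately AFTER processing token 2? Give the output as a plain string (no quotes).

Token 1: literal('H'). Output: "H"
Token 2: literal('T'). Output: "HT"

Answer: HT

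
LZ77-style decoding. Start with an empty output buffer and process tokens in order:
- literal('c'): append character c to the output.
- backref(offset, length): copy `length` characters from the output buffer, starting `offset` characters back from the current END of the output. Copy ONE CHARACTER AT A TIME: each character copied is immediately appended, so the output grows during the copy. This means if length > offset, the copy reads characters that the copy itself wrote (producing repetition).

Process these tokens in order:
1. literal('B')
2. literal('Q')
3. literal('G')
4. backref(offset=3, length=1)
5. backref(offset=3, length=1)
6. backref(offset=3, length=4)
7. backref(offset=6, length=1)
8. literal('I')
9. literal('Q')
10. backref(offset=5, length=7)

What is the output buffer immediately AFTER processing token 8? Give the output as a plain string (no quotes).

Answer: BQGBQGBQGBI

Derivation:
Token 1: literal('B'). Output: "B"
Token 2: literal('Q'). Output: "BQ"
Token 3: literal('G'). Output: "BQG"
Token 4: backref(off=3, len=1). Copied 'B' from pos 0. Output: "BQGB"
Token 5: backref(off=3, len=1). Copied 'Q' from pos 1. Output: "BQGBQ"
Token 6: backref(off=3, len=4) (overlapping!). Copied 'GBQG' from pos 2. Output: "BQGBQGBQG"
Token 7: backref(off=6, len=1). Copied 'B' from pos 3. Output: "BQGBQGBQGB"
Token 8: literal('I'). Output: "BQGBQGBQGBI"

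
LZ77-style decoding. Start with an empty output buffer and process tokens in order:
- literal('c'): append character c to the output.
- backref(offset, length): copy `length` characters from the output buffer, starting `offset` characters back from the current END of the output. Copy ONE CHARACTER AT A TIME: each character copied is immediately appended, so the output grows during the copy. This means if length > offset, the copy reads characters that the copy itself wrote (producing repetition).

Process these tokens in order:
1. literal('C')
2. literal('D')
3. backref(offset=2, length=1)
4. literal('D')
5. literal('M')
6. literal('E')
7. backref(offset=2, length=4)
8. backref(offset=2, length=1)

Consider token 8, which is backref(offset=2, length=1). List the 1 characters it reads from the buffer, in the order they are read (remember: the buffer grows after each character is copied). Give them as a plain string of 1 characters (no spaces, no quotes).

Answer: M

Derivation:
Token 1: literal('C'). Output: "C"
Token 2: literal('D'). Output: "CD"
Token 3: backref(off=2, len=1). Copied 'C' from pos 0. Output: "CDC"
Token 4: literal('D'). Output: "CDCD"
Token 5: literal('M'). Output: "CDCDM"
Token 6: literal('E'). Output: "CDCDME"
Token 7: backref(off=2, len=4) (overlapping!). Copied 'MEME' from pos 4. Output: "CDCDMEMEME"
Token 8: backref(off=2, len=1). Buffer before: "CDCDMEMEME" (len 10)
  byte 1: read out[8]='M', append. Buffer now: "CDCDMEMEMEM"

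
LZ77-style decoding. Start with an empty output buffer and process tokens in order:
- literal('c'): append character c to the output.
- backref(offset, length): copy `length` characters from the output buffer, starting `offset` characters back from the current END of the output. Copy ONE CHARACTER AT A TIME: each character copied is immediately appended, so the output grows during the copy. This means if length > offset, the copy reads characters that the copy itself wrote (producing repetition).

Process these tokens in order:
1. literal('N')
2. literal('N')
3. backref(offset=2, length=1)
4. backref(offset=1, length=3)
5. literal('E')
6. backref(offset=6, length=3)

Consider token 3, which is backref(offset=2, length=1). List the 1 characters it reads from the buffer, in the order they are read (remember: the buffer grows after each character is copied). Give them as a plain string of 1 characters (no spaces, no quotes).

Token 1: literal('N'). Output: "N"
Token 2: literal('N'). Output: "NN"
Token 3: backref(off=2, len=1). Buffer before: "NN" (len 2)
  byte 1: read out[0]='N', append. Buffer now: "NNN"

Answer: N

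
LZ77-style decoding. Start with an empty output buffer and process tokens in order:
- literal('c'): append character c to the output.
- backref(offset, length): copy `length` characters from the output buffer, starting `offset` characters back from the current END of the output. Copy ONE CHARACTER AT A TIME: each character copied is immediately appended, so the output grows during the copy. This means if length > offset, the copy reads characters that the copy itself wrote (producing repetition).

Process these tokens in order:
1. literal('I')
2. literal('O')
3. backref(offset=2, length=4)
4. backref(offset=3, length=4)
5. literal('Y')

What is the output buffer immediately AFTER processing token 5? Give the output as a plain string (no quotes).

Token 1: literal('I'). Output: "I"
Token 2: literal('O'). Output: "IO"
Token 3: backref(off=2, len=4) (overlapping!). Copied 'IOIO' from pos 0. Output: "IOIOIO"
Token 4: backref(off=3, len=4) (overlapping!). Copied 'OIOO' from pos 3. Output: "IOIOIOOIOO"
Token 5: literal('Y'). Output: "IOIOIOOIOOY"

Answer: IOIOIOOIOOY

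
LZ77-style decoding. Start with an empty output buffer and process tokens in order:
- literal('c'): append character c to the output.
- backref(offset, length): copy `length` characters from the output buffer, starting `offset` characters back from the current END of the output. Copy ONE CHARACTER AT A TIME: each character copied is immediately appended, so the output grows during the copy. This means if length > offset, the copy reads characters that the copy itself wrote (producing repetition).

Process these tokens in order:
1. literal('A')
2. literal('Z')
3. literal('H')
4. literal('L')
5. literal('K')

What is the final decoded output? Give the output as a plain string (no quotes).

Token 1: literal('A'). Output: "A"
Token 2: literal('Z'). Output: "AZ"
Token 3: literal('H'). Output: "AZH"
Token 4: literal('L'). Output: "AZHL"
Token 5: literal('K'). Output: "AZHLK"

Answer: AZHLK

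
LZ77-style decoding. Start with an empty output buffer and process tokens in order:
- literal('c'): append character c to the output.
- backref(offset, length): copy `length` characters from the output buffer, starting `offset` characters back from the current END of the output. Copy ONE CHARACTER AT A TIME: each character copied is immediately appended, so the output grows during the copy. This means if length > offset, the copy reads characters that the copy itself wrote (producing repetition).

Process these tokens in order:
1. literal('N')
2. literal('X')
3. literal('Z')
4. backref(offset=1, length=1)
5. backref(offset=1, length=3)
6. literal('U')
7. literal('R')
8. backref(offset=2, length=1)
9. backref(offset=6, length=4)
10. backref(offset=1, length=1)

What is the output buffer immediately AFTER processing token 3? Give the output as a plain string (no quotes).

Token 1: literal('N'). Output: "N"
Token 2: literal('X'). Output: "NX"
Token 3: literal('Z'). Output: "NXZ"

Answer: NXZ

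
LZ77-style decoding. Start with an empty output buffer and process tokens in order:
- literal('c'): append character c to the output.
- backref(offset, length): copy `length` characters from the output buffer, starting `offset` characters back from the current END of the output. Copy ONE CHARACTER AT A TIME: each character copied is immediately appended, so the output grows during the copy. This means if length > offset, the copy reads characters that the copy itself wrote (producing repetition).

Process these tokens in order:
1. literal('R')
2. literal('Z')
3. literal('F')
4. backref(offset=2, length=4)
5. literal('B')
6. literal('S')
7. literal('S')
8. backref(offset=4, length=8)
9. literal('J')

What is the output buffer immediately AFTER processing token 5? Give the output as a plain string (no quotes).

Token 1: literal('R'). Output: "R"
Token 2: literal('Z'). Output: "RZ"
Token 3: literal('F'). Output: "RZF"
Token 4: backref(off=2, len=4) (overlapping!). Copied 'ZFZF' from pos 1. Output: "RZFZFZF"
Token 5: literal('B'). Output: "RZFZFZFB"

Answer: RZFZFZFB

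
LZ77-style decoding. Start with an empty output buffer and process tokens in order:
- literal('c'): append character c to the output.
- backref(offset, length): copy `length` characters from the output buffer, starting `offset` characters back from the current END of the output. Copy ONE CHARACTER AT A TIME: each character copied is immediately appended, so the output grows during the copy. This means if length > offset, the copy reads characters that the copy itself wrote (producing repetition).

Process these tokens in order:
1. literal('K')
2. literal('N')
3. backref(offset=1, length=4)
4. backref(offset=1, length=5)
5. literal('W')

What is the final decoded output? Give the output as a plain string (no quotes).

Answer: KNNNNNNNNNNW

Derivation:
Token 1: literal('K'). Output: "K"
Token 2: literal('N'). Output: "KN"
Token 3: backref(off=1, len=4) (overlapping!). Copied 'NNNN' from pos 1. Output: "KNNNNN"
Token 4: backref(off=1, len=5) (overlapping!). Copied 'NNNNN' from pos 5. Output: "KNNNNNNNNNN"
Token 5: literal('W'). Output: "KNNNNNNNNNNW"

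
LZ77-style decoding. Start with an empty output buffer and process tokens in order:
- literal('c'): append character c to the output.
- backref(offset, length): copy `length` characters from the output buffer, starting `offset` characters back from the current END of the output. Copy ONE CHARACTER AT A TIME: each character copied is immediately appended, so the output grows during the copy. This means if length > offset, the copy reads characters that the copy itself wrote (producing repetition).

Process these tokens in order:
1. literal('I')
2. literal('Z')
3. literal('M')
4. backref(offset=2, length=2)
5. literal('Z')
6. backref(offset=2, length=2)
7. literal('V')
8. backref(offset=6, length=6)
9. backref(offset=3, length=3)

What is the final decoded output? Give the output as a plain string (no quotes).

Token 1: literal('I'). Output: "I"
Token 2: literal('Z'). Output: "IZ"
Token 3: literal('M'). Output: "IZM"
Token 4: backref(off=2, len=2). Copied 'ZM' from pos 1. Output: "IZMZM"
Token 5: literal('Z'). Output: "IZMZMZ"
Token 6: backref(off=2, len=2). Copied 'MZ' from pos 4. Output: "IZMZMZMZ"
Token 7: literal('V'). Output: "IZMZMZMZV"
Token 8: backref(off=6, len=6). Copied 'ZMZMZV' from pos 3. Output: "IZMZMZMZVZMZMZV"
Token 9: backref(off=3, len=3). Copied 'MZV' from pos 12. Output: "IZMZMZMZVZMZMZVMZV"

Answer: IZMZMZMZVZMZMZVMZV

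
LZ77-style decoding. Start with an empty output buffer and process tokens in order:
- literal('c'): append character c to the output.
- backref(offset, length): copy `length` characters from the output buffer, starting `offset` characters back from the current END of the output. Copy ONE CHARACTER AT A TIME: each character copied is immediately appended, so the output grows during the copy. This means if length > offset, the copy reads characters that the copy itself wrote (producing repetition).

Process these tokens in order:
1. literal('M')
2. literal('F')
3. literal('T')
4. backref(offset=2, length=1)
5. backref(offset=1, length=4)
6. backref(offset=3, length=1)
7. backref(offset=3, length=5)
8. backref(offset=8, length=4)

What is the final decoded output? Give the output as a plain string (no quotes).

Token 1: literal('M'). Output: "M"
Token 2: literal('F'). Output: "MF"
Token 3: literal('T'). Output: "MFT"
Token 4: backref(off=2, len=1). Copied 'F' from pos 1. Output: "MFTF"
Token 5: backref(off=1, len=4) (overlapping!). Copied 'FFFF' from pos 3. Output: "MFTFFFFF"
Token 6: backref(off=3, len=1). Copied 'F' from pos 5. Output: "MFTFFFFFF"
Token 7: backref(off=3, len=5) (overlapping!). Copied 'FFFFF' from pos 6. Output: "MFTFFFFFFFFFFF"
Token 8: backref(off=8, len=4). Copied 'FFFF' from pos 6. Output: "MFTFFFFFFFFFFFFFFF"

Answer: MFTFFFFFFFFFFFFFFF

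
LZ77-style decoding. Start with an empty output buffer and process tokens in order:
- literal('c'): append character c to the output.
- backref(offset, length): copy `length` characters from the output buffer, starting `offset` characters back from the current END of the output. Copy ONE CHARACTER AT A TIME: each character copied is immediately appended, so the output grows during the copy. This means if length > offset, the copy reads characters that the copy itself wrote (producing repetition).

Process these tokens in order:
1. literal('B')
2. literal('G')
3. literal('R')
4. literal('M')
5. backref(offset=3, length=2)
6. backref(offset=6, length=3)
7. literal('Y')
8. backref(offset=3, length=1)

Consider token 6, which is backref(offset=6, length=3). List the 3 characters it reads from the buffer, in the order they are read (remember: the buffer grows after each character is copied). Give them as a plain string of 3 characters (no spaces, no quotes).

Answer: BGR

Derivation:
Token 1: literal('B'). Output: "B"
Token 2: literal('G'). Output: "BG"
Token 3: literal('R'). Output: "BGR"
Token 4: literal('M'). Output: "BGRM"
Token 5: backref(off=3, len=2). Copied 'GR' from pos 1. Output: "BGRMGR"
Token 6: backref(off=6, len=3). Buffer before: "BGRMGR" (len 6)
  byte 1: read out[0]='B', append. Buffer now: "BGRMGRB"
  byte 2: read out[1]='G', append. Buffer now: "BGRMGRBG"
  byte 3: read out[2]='R', append. Buffer now: "BGRMGRBGR"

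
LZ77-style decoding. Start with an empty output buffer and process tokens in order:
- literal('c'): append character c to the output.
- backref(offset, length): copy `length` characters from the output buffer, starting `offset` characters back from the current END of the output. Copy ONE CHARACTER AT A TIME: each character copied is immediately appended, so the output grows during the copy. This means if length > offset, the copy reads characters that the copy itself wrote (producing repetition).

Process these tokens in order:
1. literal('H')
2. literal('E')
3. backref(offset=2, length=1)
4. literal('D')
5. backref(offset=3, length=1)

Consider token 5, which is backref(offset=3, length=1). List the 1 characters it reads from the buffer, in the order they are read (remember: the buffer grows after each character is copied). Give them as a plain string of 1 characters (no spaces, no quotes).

Token 1: literal('H'). Output: "H"
Token 2: literal('E'). Output: "HE"
Token 3: backref(off=2, len=1). Copied 'H' from pos 0. Output: "HEH"
Token 4: literal('D'). Output: "HEHD"
Token 5: backref(off=3, len=1). Buffer before: "HEHD" (len 4)
  byte 1: read out[1]='E', append. Buffer now: "HEHDE"

Answer: E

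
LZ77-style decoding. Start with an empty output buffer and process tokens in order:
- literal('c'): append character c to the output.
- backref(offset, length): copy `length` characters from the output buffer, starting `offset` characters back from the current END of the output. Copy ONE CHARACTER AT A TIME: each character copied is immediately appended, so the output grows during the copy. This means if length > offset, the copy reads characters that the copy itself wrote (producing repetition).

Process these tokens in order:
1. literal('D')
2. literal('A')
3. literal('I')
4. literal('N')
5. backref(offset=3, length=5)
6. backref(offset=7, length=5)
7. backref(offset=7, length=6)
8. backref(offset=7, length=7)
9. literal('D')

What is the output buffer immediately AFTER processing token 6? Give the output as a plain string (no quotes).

Answer: DAINAINAIINAIN

Derivation:
Token 1: literal('D'). Output: "D"
Token 2: literal('A'). Output: "DA"
Token 3: literal('I'). Output: "DAI"
Token 4: literal('N'). Output: "DAIN"
Token 5: backref(off=3, len=5) (overlapping!). Copied 'AINAI' from pos 1. Output: "DAINAINAI"
Token 6: backref(off=7, len=5). Copied 'INAIN' from pos 2. Output: "DAINAINAIINAIN"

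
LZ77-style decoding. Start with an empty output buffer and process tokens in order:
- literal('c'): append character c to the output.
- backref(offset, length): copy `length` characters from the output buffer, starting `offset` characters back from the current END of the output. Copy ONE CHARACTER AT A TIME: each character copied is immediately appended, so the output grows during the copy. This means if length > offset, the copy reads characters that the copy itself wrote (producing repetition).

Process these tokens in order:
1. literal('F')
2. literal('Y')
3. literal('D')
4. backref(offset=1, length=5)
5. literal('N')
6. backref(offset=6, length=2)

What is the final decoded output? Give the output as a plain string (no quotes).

Answer: FYDDDDDDNDD

Derivation:
Token 1: literal('F'). Output: "F"
Token 2: literal('Y'). Output: "FY"
Token 3: literal('D'). Output: "FYD"
Token 4: backref(off=1, len=5) (overlapping!). Copied 'DDDDD' from pos 2. Output: "FYDDDDDD"
Token 5: literal('N'). Output: "FYDDDDDDN"
Token 6: backref(off=6, len=2). Copied 'DD' from pos 3. Output: "FYDDDDDDNDD"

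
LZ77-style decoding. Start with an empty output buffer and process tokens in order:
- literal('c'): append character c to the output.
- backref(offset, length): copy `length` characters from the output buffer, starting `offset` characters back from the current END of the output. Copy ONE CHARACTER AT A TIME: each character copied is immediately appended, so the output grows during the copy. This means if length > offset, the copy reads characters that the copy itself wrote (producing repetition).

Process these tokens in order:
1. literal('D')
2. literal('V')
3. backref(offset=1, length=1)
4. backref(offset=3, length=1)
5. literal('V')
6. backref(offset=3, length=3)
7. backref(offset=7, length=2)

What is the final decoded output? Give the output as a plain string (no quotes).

Token 1: literal('D'). Output: "D"
Token 2: literal('V'). Output: "DV"
Token 3: backref(off=1, len=1). Copied 'V' from pos 1. Output: "DVV"
Token 4: backref(off=3, len=1). Copied 'D' from pos 0. Output: "DVVD"
Token 5: literal('V'). Output: "DVVDV"
Token 6: backref(off=3, len=3). Copied 'VDV' from pos 2. Output: "DVVDVVDV"
Token 7: backref(off=7, len=2). Copied 'VV' from pos 1. Output: "DVVDVVDVVV"

Answer: DVVDVVDVVV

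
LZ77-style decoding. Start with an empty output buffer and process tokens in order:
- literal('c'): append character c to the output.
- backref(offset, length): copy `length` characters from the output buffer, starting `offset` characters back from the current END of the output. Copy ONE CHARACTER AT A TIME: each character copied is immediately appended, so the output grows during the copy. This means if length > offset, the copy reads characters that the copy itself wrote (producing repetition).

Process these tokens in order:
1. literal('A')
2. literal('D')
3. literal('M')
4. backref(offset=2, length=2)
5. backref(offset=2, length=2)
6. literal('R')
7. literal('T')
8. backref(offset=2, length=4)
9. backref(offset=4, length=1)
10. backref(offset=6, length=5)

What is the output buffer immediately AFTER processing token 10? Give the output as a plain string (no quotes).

Answer: ADMDMDMRTRTRTRTRTRT

Derivation:
Token 1: literal('A'). Output: "A"
Token 2: literal('D'). Output: "AD"
Token 3: literal('M'). Output: "ADM"
Token 4: backref(off=2, len=2). Copied 'DM' from pos 1. Output: "ADMDM"
Token 5: backref(off=2, len=2). Copied 'DM' from pos 3. Output: "ADMDMDM"
Token 6: literal('R'). Output: "ADMDMDMR"
Token 7: literal('T'). Output: "ADMDMDMRT"
Token 8: backref(off=2, len=4) (overlapping!). Copied 'RTRT' from pos 7. Output: "ADMDMDMRTRTRT"
Token 9: backref(off=4, len=1). Copied 'R' from pos 9. Output: "ADMDMDMRTRTRTR"
Token 10: backref(off=6, len=5). Copied 'TRTRT' from pos 8. Output: "ADMDMDMRTRTRTRTRTRT"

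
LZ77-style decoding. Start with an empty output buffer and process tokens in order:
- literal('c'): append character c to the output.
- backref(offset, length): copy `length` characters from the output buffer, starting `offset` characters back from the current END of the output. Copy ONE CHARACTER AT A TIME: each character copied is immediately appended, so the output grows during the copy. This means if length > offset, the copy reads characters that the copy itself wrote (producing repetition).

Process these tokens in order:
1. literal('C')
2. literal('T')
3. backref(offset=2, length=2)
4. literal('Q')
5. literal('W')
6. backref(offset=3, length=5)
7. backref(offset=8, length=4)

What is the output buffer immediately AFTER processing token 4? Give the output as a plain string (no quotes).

Answer: CTCTQ

Derivation:
Token 1: literal('C'). Output: "C"
Token 2: literal('T'). Output: "CT"
Token 3: backref(off=2, len=2). Copied 'CT' from pos 0. Output: "CTCT"
Token 4: literal('Q'). Output: "CTCTQ"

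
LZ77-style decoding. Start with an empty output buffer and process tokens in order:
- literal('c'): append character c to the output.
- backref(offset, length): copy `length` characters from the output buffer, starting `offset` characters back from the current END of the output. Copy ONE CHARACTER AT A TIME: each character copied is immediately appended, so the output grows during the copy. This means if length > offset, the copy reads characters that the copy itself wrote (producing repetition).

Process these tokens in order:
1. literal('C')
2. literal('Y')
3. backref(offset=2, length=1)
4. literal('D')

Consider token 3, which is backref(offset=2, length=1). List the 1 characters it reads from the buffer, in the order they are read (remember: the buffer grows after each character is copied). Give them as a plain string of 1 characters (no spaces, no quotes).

Token 1: literal('C'). Output: "C"
Token 2: literal('Y'). Output: "CY"
Token 3: backref(off=2, len=1). Buffer before: "CY" (len 2)
  byte 1: read out[0]='C', append. Buffer now: "CYC"

Answer: C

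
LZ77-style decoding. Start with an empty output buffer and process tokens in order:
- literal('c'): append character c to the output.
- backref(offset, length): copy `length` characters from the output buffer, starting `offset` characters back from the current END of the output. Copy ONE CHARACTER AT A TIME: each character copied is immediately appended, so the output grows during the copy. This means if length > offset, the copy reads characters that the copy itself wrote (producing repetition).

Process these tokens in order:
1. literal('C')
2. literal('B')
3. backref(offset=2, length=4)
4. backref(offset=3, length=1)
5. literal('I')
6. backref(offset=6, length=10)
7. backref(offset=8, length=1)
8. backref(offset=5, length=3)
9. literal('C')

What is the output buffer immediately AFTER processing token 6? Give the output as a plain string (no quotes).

Token 1: literal('C'). Output: "C"
Token 2: literal('B'). Output: "CB"
Token 3: backref(off=2, len=4) (overlapping!). Copied 'CBCB' from pos 0. Output: "CBCBCB"
Token 4: backref(off=3, len=1). Copied 'B' from pos 3. Output: "CBCBCBB"
Token 5: literal('I'). Output: "CBCBCBBI"
Token 6: backref(off=6, len=10) (overlapping!). Copied 'CBCBBICBCB' from pos 2. Output: "CBCBCBBICBCBBICBCB"

Answer: CBCBCBBICBCBBICBCB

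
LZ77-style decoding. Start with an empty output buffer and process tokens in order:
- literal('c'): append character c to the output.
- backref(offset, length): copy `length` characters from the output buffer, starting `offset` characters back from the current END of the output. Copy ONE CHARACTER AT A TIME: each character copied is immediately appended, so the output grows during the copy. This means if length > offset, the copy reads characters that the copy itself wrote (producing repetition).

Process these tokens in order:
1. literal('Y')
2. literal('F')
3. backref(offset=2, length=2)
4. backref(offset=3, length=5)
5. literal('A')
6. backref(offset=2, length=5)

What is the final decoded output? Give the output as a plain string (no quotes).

Token 1: literal('Y'). Output: "Y"
Token 2: literal('F'). Output: "YF"
Token 3: backref(off=2, len=2). Copied 'YF' from pos 0. Output: "YFYF"
Token 4: backref(off=3, len=5) (overlapping!). Copied 'FYFFY' from pos 1. Output: "YFYFFYFFY"
Token 5: literal('A'). Output: "YFYFFYFFYA"
Token 6: backref(off=2, len=5) (overlapping!). Copied 'YAYAY' from pos 8. Output: "YFYFFYFFYAYAYAY"

Answer: YFYFFYFFYAYAYAY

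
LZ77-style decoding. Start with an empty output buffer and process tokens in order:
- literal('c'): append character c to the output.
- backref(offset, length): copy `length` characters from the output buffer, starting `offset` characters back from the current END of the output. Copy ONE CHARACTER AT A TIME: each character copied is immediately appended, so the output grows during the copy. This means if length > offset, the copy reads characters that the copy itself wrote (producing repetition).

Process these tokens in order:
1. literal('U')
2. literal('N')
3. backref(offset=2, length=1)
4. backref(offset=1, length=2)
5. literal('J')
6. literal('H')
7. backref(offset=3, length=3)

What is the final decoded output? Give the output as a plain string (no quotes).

Answer: UNUUUJHUJH

Derivation:
Token 1: literal('U'). Output: "U"
Token 2: literal('N'). Output: "UN"
Token 3: backref(off=2, len=1). Copied 'U' from pos 0. Output: "UNU"
Token 4: backref(off=1, len=2) (overlapping!). Copied 'UU' from pos 2. Output: "UNUUU"
Token 5: literal('J'). Output: "UNUUUJ"
Token 6: literal('H'). Output: "UNUUUJH"
Token 7: backref(off=3, len=3). Copied 'UJH' from pos 4. Output: "UNUUUJHUJH"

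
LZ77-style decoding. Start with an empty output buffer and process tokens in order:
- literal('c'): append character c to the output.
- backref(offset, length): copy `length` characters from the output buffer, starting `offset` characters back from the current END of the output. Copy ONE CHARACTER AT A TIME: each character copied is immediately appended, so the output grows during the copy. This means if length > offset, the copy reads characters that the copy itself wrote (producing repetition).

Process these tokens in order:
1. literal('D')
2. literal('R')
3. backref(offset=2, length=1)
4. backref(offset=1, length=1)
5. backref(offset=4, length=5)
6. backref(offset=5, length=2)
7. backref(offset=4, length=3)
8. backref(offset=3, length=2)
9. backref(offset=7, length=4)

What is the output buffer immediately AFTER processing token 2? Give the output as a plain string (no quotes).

Answer: DR

Derivation:
Token 1: literal('D'). Output: "D"
Token 2: literal('R'). Output: "DR"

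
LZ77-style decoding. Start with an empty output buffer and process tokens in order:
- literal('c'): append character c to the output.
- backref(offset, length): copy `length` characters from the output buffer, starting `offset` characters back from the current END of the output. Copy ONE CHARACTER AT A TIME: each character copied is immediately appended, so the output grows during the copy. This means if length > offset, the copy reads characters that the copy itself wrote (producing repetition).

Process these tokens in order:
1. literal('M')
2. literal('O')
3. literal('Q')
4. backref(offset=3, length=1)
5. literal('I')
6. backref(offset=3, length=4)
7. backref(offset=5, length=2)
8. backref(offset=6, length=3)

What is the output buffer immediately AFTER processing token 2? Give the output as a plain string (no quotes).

Token 1: literal('M'). Output: "M"
Token 2: literal('O'). Output: "MO"

Answer: MO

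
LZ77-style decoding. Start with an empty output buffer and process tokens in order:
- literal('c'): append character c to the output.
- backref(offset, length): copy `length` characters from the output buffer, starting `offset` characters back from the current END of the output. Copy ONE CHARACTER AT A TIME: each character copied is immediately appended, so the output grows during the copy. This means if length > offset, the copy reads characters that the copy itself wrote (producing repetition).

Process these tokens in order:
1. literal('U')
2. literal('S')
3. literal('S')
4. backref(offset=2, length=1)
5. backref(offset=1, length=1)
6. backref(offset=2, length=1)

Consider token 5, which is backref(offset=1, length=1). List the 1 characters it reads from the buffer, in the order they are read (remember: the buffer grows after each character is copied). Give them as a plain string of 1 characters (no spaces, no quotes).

Answer: S

Derivation:
Token 1: literal('U'). Output: "U"
Token 2: literal('S'). Output: "US"
Token 3: literal('S'). Output: "USS"
Token 4: backref(off=2, len=1). Copied 'S' from pos 1. Output: "USSS"
Token 5: backref(off=1, len=1). Buffer before: "USSS" (len 4)
  byte 1: read out[3]='S', append. Buffer now: "USSSS"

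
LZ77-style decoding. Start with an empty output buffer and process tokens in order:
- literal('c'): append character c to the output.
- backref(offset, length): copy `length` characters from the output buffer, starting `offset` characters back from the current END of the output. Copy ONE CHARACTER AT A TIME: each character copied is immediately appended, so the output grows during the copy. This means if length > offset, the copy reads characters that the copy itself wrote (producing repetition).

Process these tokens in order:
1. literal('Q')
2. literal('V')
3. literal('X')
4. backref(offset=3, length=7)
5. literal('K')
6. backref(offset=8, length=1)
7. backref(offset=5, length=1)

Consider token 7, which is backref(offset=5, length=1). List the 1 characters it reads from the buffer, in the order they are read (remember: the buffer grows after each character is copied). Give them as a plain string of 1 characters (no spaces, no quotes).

Answer: V

Derivation:
Token 1: literal('Q'). Output: "Q"
Token 2: literal('V'). Output: "QV"
Token 3: literal('X'). Output: "QVX"
Token 4: backref(off=3, len=7) (overlapping!). Copied 'QVXQVXQ' from pos 0. Output: "QVXQVXQVXQ"
Token 5: literal('K'). Output: "QVXQVXQVXQK"
Token 6: backref(off=8, len=1). Copied 'Q' from pos 3. Output: "QVXQVXQVXQKQ"
Token 7: backref(off=5, len=1). Buffer before: "QVXQVXQVXQKQ" (len 12)
  byte 1: read out[7]='V', append. Buffer now: "QVXQVXQVXQKQV"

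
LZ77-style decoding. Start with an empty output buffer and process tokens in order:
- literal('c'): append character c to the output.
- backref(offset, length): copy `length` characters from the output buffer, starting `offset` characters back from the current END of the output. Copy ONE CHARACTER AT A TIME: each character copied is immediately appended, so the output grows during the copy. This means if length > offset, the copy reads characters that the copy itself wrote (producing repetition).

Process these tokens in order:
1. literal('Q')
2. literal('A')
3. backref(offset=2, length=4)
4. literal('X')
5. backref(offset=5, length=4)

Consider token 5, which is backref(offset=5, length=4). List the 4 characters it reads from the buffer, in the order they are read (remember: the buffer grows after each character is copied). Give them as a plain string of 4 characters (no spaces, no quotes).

Answer: QAQA

Derivation:
Token 1: literal('Q'). Output: "Q"
Token 2: literal('A'). Output: "QA"
Token 3: backref(off=2, len=4) (overlapping!). Copied 'QAQA' from pos 0. Output: "QAQAQA"
Token 4: literal('X'). Output: "QAQAQAX"
Token 5: backref(off=5, len=4). Buffer before: "QAQAQAX" (len 7)
  byte 1: read out[2]='Q', append. Buffer now: "QAQAQAXQ"
  byte 2: read out[3]='A', append. Buffer now: "QAQAQAXQA"
  byte 3: read out[4]='Q', append. Buffer now: "QAQAQAXQAQ"
  byte 4: read out[5]='A', append. Buffer now: "QAQAQAXQAQA"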